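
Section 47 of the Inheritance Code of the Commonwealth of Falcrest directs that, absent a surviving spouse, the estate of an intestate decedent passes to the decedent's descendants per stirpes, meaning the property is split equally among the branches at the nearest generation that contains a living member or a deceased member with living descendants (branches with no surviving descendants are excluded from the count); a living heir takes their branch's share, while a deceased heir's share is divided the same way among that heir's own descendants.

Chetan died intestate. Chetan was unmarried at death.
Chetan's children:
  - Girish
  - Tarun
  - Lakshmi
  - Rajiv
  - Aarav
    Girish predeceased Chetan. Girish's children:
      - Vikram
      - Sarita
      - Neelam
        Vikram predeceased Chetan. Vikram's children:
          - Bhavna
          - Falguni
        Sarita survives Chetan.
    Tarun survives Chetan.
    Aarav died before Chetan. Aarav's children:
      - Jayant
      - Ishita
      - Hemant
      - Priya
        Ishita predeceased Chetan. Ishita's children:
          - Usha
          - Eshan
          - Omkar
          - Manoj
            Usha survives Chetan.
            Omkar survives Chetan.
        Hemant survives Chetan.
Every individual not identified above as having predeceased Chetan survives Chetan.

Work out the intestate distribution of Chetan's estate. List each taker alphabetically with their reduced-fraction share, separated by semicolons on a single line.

There is no surviving spouse, so the entire estate passes to Chetan's descendants per stirpes.
The estate is divided into 5 equal shares of 1/5 among Girish, Tarun, Lakshmi, Rajiv, Aarav.
Girish predeceased; the 1/5 allotted to Girish's branch passes to Girish's issue by representation.
The 1/5 is divided into 3 equal shares of 1/15 among Vikram, Sarita, Neelam.
Vikram predeceased; the 1/15 allotted to Vikram's branch passes to Vikram's issue by representation.
The 1/15 is divided into 2 equal shares of 1/30 among Bhavna, Falguni.
Bhavna is living and takes 1/30.
Falguni is living and takes 1/30.
Sarita is living and takes 1/15.
Neelam is living and takes 1/15.
Tarun is living and takes 1/5.
Lakshmi is living and takes 1/5.
Rajiv is living and takes 1/5.
Aarav predeceased; the 1/5 allotted to Aarav's branch passes to Aarav's issue by representation.
The 1/5 is divided into 4 equal shares of 1/20 among Jayant, Ishita, Hemant, Priya.
Jayant is living and takes 1/20.
Ishita predeceased; the 1/20 allotted to Ishita's branch passes to Ishita's issue by representation.
The 1/20 is divided into 4 equal shares of 1/80 among Usha, Eshan, Omkar, Manoj.
Usha is living and takes 1/80.
Eshan is living and takes 1/80.
Omkar is living and takes 1/80.
Manoj is living and takes 1/80.
Hemant is living and takes 1/20.
Priya is living and takes 1/20.

Bhavna 1/30; Eshan 1/80; Falguni 1/30; Hemant 1/20; Jayant 1/20; Lakshmi 1/5; Manoj 1/80; Neelam 1/15; Omkar 1/80; Priya 1/20; Rajiv 1/5; Sarita 1/15; Tarun 1/5; Usha 1/80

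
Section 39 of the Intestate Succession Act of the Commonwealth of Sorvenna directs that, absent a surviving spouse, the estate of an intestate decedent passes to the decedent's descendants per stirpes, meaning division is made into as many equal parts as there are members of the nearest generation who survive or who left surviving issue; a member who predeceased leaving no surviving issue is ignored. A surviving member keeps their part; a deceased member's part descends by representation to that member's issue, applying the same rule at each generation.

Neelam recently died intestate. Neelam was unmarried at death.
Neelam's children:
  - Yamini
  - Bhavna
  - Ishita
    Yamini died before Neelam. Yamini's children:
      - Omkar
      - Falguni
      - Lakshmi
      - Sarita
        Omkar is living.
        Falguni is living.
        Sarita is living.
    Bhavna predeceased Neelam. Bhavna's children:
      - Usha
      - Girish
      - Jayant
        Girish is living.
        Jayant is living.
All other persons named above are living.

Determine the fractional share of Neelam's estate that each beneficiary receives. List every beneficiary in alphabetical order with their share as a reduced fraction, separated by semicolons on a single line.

There is no surviving spouse, so the entire estate passes to Neelam's descendants per stirpes.
The estate is divided into 3 equal shares of 1/3 among Yamini, Bhavna, Ishita.
Yamini predeceased; the 1/3 allotted to Yamini's branch passes to Yamini's issue by representation.
The 1/3 is divided into 4 equal shares of 1/12 among Omkar, Falguni, Lakshmi, Sarita.
Omkar is living and takes 1/12.
Falguni is living and takes 1/12.
Lakshmi is living and takes 1/12.
Sarita is living and takes 1/12.
Bhavna predeceased; the 1/3 allotted to Bhavna's branch passes to Bhavna's issue by representation.
The 1/3 is divided into 3 equal shares of 1/9 among Usha, Girish, Jayant.
Usha is living and takes 1/9.
Girish is living and takes 1/9.
Jayant is living and takes 1/9.
Ishita is living and takes 1/3.

Falguni 1/12; Girish 1/9; Ishita 1/3; Jayant 1/9; Lakshmi 1/12; Omkar 1/12; Sarita 1/12; Usha 1/9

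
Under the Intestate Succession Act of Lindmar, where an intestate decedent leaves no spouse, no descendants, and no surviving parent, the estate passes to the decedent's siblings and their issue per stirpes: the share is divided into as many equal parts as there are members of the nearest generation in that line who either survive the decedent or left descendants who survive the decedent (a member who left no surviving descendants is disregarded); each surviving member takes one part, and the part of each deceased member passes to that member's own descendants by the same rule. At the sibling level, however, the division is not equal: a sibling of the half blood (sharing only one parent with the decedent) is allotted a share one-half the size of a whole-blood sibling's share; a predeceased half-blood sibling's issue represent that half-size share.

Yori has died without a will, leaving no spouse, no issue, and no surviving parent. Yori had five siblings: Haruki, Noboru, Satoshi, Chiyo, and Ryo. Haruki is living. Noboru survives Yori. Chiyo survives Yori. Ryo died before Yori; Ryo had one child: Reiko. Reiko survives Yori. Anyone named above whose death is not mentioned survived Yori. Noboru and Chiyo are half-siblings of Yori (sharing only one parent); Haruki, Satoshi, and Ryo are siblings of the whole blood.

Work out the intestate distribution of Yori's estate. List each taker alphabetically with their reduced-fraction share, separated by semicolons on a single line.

No spouse, descendants, or parent survives, so the estate passes to Yori's siblings per stirpes.
Half-blood siblings count for one-half the weight of whole-blood siblings at the initial division.
Dividing 1 in proportion to weights (total weight 4): Haruki (weight 1) → 1/4; Noboru (weight 1/2) → 1/8; Satoshi (weight 1) → 1/4; Chiyo (weight 1/2) → 1/8; Ryo (weight 1) → 1/4.
Haruki is living and takes 1/4.
Noboru is living and takes 1/8.
Satoshi is living and takes 1/4.
Chiyo is living and takes 1/8.
Ryo predeceased; the 1/4 allotted to Ryo's branch passes to Ryo's issue by representation.
Reiko is the sole taker at this level and receives the full 1/4.

Chiyo 1/8; Haruki 1/4; Noboru 1/8; Reiko 1/4; Satoshi 1/4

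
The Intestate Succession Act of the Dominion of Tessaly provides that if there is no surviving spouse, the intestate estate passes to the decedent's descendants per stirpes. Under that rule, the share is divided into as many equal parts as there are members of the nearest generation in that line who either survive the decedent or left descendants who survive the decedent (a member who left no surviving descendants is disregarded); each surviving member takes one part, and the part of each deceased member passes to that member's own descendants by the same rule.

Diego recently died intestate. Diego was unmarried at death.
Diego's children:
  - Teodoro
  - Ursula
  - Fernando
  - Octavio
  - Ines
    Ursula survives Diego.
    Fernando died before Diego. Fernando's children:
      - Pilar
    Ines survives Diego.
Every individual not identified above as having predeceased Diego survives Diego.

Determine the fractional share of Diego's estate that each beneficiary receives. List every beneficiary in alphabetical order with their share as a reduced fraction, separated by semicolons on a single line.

There is no surviving spouse, so the entire estate passes to Diego's descendants per stirpes.
The estate is divided into 5 equal shares of 1/5 among Teodoro, Ursula, Fernando, Octavio, Ines.
Teodoro is living and takes 1/5.
Ursula is living and takes 1/5.
Fernando predeceased; the 1/5 allotted to Fernando's branch passes to Fernando's issue by representation.
Pilar is the sole taker at this level and receives the full 1/5.
Octavio is living and takes 1/5.
Ines is living and takes 1/5.

Ines 1/5; Octavio 1/5; Pilar 1/5; Teodoro 1/5; Ursula 1/5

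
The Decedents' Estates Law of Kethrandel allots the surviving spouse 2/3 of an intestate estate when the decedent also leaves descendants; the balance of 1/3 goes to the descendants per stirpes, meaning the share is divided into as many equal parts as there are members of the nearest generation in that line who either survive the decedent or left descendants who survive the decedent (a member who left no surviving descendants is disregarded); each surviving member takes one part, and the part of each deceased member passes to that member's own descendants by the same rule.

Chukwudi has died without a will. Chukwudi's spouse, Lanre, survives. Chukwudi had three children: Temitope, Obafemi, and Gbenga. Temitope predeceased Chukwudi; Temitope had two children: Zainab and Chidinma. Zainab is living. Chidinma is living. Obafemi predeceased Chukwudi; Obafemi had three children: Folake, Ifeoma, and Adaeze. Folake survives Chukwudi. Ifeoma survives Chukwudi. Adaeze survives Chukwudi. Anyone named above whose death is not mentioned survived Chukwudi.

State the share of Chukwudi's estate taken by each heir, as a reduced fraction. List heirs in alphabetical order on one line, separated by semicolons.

Lanre, as surviving spouse, takes 2/3.
The remaining 1/3 passes to Chukwudi's descendants per stirpes.
The 1/3 is divided into 3 equal shares of 1/9 among Temitope, Obafemi, Gbenga.
Temitope predeceased; the 1/9 allotted to Temitope's branch passes to Temitope's issue by representation.
The 1/9 is divided into 2 equal shares of 1/18 among Zainab, Chidinma.
Zainab is living and takes 1/18.
Chidinma is living and takes 1/18.
Obafemi predeceased; the 1/9 allotted to Obafemi's branch passes to Obafemi's issue by representation.
The 1/9 is divided into 3 equal shares of 1/27 among Folake, Ifeoma, Adaeze.
Folake is living and takes 1/27.
Ifeoma is living and takes 1/27.
Adaeze is living and takes 1/27.
Gbenga is living and takes 1/9.

Adaeze 1/27; Chidinma 1/18; Folake 1/27; Gbenga 1/9; Ifeoma 1/27; Lanre 2/3; Zainab 1/18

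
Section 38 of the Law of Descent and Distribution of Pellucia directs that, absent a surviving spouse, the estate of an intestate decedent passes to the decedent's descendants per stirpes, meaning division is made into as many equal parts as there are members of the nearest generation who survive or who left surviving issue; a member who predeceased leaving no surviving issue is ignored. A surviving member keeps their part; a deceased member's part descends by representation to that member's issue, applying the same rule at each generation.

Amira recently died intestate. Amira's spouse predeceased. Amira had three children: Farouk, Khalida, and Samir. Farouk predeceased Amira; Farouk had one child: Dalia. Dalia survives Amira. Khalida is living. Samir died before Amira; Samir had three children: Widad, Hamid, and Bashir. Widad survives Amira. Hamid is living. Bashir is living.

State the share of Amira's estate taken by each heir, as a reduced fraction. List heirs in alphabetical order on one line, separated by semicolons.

There is no surviving spouse, so the entire estate passes to Amira's descendants per stirpes.
The estate is divided into 3 equal shares of 1/3 among Farouk, Khalida, Samir.
Farouk predeceased; the 1/3 allotted to Farouk's branch passes to Farouk's issue by representation.
Dalia is the sole taker at this level and receives the full 1/3.
Khalida is living and takes 1/3.
Samir predeceased; the 1/3 allotted to Samir's branch passes to Samir's issue by representation.
The 1/3 is divided into 3 equal shares of 1/9 among Widad, Hamid, Bashir.
Widad is living and takes 1/9.
Hamid is living and takes 1/9.
Bashir is living and takes 1/9.

Bashir 1/9; Dalia 1/3; Hamid 1/9; Khalida 1/3; Widad 1/9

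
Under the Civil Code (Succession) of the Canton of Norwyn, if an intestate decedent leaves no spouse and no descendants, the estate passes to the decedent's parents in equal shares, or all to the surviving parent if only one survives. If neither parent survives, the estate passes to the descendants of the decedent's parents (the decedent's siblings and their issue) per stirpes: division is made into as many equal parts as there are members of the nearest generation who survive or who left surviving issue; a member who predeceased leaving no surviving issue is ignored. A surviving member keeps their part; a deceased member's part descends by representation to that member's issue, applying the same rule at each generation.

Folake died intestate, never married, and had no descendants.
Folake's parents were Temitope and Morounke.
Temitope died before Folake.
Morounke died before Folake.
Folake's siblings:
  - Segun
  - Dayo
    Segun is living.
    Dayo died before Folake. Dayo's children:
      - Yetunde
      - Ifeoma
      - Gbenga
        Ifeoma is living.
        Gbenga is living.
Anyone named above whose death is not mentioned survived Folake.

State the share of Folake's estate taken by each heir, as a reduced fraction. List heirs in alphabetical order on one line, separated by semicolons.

Neither parent survives and there are no descendants, so the estate passes to Folake's siblings and their issue per stirpes.
The estate is divided into 2 equal shares of 1/2 among Segun, Dayo.
Segun is living and takes 1/2.
Dayo predeceased; the 1/2 allotted to Dayo's branch passes to Dayo's issue by representation.
The 1/2 is divided into 3 equal shares of 1/6 among Yetunde, Ifeoma, Gbenga.
Yetunde is living and takes 1/6.
Ifeoma is living and takes 1/6.
Gbenga is living and takes 1/6.

Gbenga 1/6; Ifeoma 1/6; Segun 1/2; Yetunde 1/6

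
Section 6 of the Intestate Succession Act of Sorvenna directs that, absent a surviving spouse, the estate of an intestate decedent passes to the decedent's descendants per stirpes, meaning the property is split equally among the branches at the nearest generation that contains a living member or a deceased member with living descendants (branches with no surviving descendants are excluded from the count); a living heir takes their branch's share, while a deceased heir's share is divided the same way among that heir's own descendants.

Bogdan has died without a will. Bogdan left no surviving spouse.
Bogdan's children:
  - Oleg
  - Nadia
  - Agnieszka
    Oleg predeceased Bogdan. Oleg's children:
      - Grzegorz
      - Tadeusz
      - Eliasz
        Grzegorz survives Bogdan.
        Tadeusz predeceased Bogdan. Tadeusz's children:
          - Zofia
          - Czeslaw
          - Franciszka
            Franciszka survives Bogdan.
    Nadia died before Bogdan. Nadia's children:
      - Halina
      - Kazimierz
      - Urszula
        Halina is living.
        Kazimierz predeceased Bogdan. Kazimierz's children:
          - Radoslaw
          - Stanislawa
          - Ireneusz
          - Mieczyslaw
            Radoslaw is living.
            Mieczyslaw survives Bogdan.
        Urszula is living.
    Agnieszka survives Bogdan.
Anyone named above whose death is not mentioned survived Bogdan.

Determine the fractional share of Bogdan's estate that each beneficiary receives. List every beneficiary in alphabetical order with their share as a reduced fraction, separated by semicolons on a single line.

Agnieszka 1/3; Czeslaw 1/27; Eliasz 1/9; Franciszka 1/27; Grzegorz 1/9; Halina 1/9; Ireneusz 1/36; Mieczyslaw 1/36; Radoslaw 1/36; Stanislawa 1/36; Urszula 1/9; Zofia 1/27

There is no surviving spouse, so the entire estate passes to Bogdan's descendants per stirpes.
The estate is divided into 3 equal shares of 1/3 among Oleg, Nadia, Agnieszka.
Oleg predeceased; the 1/3 allotted to Oleg's branch passes to Oleg's issue by representation.
The 1/3 is divided into 3 equal shares of 1/9 among Grzegorz, Tadeusz, Eliasz.
Grzegorz is living and takes 1/9.
Tadeusz predeceased; the 1/9 allotted to Tadeusz's branch passes to Tadeusz's issue by representation.
The 1/9 is divided into 3 equal shares of 1/27 among Zofia, Czeslaw, Franciszka.
Zofia is living and takes 1/27.
Czeslaw is living and takes 1/27.
Franciszka is living and takes 1/27.
Eliasz is living and takes 1/9.
Nadia predeceased; the 1/3 allotted to Nadia's branch passes to Nadia's issue by representation.
The 1/3 is divided into 3 equal shares of 1/9 among Halina, Kazimierz, Urszula.
Halina is living and takes 1/9.
Kazimierz predeceased; the 1/9 allotted to Kazimierz's branch passes to Kazimierz's issue by representation.
The 1/9 is divided into 4 equal shares of 1/36 among Radoslaw, Stanislawa, Ireneusz, Mieczyslaw.
Radoslaw is living and takes 1/36.
Stanislawa is living and takes 1/36.
Ireneusz is living and takes 1/36.
Mieczyslaw is living and takes 1/36.
Urszula is living and takes 1/9.
Agnieszka is living and takes 1/3.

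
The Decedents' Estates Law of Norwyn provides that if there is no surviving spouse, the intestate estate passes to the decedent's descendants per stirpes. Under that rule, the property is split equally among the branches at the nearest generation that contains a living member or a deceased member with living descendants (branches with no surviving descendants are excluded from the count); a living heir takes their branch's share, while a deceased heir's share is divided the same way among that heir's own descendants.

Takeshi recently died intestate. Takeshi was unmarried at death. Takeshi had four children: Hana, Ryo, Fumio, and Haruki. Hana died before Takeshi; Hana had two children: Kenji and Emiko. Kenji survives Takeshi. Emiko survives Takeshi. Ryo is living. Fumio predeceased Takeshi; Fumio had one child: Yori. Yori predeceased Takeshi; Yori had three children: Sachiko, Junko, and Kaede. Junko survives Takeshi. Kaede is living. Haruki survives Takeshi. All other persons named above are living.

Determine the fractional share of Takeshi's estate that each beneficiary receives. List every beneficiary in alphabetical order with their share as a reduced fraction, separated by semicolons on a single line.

Emiko 1/8; Haruki 1/4; Junko 1/12; Kaede 1/12; Kenji 1/8; Ryo 1/4; Sachiko 1/12

There is no surviving spouse, so the entire estate passes to Takeshi's descendants per stirpes.
The estate is divided into 4 equal shares of 1/4 among Hana, Ryo, Fumio, Haruki.
Hana predeceased; the 1/4 allotted to Hana's branch passes to Hana's issue by representation.
The 1/4 is divided into 2 equal shares of 1/8 among Kenji, Emiko.
Kenji is living and takes 1/8.
Emiko is living and takes 1/8.
Ryo is living and takes 1/4.
Fumio predeceased; the 1/4 allotted to Fumio's branch passes to Fumio's issue by representation.
Yori's line is the sole branch at this level, so the full 1/4 passes to Yori's issue by representation.
The 1/4 is divided into 3 equal shares of 1/12 among Sachiko, Junko, Kaede.
Sachiko is living and takes 1/12.
Junko is living and takes 1/12.
Kaede is living and takes 1/12.
Haruki is living and takes 1/4.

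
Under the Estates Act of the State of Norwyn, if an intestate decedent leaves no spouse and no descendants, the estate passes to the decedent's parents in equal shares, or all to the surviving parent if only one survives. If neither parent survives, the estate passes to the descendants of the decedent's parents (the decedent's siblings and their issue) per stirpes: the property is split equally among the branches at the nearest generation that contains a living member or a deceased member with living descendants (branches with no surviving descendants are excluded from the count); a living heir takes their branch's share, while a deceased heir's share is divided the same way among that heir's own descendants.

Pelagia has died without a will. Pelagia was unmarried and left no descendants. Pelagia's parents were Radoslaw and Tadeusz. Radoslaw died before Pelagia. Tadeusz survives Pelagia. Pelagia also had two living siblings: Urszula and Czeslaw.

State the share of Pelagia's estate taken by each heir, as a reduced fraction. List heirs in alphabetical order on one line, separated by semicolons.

Only one parent, Tadeusz, survives, so Tadeusz takes the entire estate. The siblings take nothing because a surviving parent has priority.

Tadeusz 1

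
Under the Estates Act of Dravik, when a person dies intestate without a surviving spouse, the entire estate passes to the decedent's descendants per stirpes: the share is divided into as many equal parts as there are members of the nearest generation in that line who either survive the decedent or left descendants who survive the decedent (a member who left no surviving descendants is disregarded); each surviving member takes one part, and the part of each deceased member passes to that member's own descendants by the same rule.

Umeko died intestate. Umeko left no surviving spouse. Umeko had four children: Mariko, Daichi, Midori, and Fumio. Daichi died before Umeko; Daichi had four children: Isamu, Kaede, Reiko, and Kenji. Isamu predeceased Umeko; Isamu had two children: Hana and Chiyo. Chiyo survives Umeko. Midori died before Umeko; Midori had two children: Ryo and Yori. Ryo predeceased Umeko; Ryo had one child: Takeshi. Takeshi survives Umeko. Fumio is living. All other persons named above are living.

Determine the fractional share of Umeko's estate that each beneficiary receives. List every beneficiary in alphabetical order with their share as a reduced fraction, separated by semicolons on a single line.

There is no surviving spouse, so the entire estate passes to Umeko's descendants per stirpes.
The estate is divided into 4 equal shares of 1/4 among Mariko, Daichi, Midori, Fumio.
Mariko is living and takes 1/4.
Daichi predeceased; the 1/4 allotted to Daichi's branch passes to Daichi's issue by representation.
The 1/4 is divided into 4 equal shares of 1/16 among Isamu, Kaede, Reiko, Kenji.
Isamu predeceased; the 1/16 allotted to Isamu's branch passes to Isamu's issue by representation.
The 1/16 is divided into 2 equal shares of 1/32 among Hana, Chiyo.
Hana is living and takes 1/32.
Chiyo is living and takes 1/32.
Kaede is living and takes 1/16.
Reiko is living and takes 1/16.
Kenji is living and takes 1/16.
Midori predeceased; the 1/4 allotted to Midori's branch passes to Midori's issue by representation.
The 1/4 is divided into 2 equal shares of 1/8 among Ryo, Yori.
Ryo predeceased; the 1/8 allotted to Ryo's branch passes to Ryo's issue by representation.
Takeshi is the sole taker at this level and receives the full 1/8.
Yori is living and takes 1/8.
Fumio is living and takes 1/4.

Chiyo 1/32; Fumio 1/4; Hana 1/32; Kaede 1/16; Kenji 1/16; Mariko 1/4; Reiko 1/16; Takeshi 1/8; Yori 1/8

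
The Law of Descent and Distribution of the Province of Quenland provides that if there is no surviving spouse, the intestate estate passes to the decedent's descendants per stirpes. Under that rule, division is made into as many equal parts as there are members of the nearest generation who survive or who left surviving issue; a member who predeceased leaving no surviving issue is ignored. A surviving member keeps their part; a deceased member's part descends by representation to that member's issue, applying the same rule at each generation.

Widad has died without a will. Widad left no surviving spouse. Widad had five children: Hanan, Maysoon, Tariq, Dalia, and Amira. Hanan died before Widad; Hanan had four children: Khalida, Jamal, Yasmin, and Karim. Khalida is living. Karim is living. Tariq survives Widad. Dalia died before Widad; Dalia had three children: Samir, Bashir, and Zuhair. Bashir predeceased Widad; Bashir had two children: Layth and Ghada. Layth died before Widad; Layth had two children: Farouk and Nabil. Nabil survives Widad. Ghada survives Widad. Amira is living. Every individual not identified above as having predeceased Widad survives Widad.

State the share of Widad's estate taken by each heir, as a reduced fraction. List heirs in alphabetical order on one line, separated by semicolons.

There is no surviving spouse, so the entire estate passes to Widad's descendants per stirpes.
The estate is divided into 5 equal shares of 1/5 among Hanan, Maysoon, Tariq, Dalia, Amira.
Hanan predeceased; the 1/5 allotted to Hanan's branch passes to Hanan's issue by representation.
The 1/5 is divided into 4 equal shares of 1/20 among Khalida, Jamal, Yasmin, Karim.
Khalida is living and takes 1/20.
Jamal is living and takes 1/20.
Yasmin is living and takes 1/20.
Karim is living and takes 1/20.
Maysoon is living and takes 1/5.
Tariq is living and takes 1/5.
Dalia predeceased; the 1/5 allotted to Dalia's branch passes to Dalia's issue by representation.
The 1/5 is divided into 3 equal shares of 1/15 among Samir, Bashir, Zuhair.
Samir is living and takes 1/15.
Bashir predeceased; the 1/15 allotted to Bashir's branch passes to Bashir's issue by representation.
The 1/15 is divided into 2 equal shares of 1/30 among Layth, Ghada.
Layth predeceased; the 1/30 allotted to Layth's branch passes to Layth's issue by representation.
The 1/30 is divided into 2 equal shares of 1/60 among Farouk, Nabil.
Farouk is living and takes 1/60.
Nabil is living and takes 1/60.
Ghada is living and takes 1/30.
Zuhair is living and takes 1/15.
Amira is living and takes 1/5.

Amira 1/5; Farouk 1/60; Ghada 1/30; Jamal 1/20; Karim 1/20; Khalida 1/20; Maysoon 1/5; Nabil 1/60; Samir 1/15; Tariq 1/5; Yasmin 1/20; Zuhair 1/15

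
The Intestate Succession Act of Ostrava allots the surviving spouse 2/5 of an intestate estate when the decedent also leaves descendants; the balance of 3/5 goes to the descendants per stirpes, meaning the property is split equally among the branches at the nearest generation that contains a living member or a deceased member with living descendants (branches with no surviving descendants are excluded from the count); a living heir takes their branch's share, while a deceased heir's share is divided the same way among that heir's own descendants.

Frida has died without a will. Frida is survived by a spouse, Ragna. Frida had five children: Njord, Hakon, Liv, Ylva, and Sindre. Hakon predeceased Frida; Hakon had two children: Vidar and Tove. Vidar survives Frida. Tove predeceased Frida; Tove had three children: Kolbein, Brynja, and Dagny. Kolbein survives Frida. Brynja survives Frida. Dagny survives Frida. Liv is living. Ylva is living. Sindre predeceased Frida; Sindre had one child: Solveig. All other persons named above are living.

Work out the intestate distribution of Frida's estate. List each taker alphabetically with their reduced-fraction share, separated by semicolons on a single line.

Brynja 1/50; Dagny 1/50; Kolbein 1/50; Liv 3/25; Njord 3/25; Ragna 2/5; Solveig 3/25; Vidar 3/50; Ylva 3/25

Ragna, as surviving spouse, takes 2/5.
The remaining 3/5 passes to Frida's descendants per stirpes.
The 3/5 is divided into 5 equal shares of 3/25 among Njord, Hakon, Liv, Ylva, Sindre.
Njord is living and takes 3/25.
Hakon predeceased; the 3/25 allotted to Hakon's branch passes to Hakon's issue by representation.
The 3/25 is divided into 2 equal shares of 3/50 among Vidar, Tove.
Vidar is living and takes 3/50.
Tove predeceased; the 3/50 allotted to Tove's branch passes to Tove's issue by representation.
The 3/50 is divided into 3 equal shares of 1/50 among Kolbein, Brynja, Dagny.
Kolbein is living and takes 1/50.
Brynja is living and takes 1/50.
Dagny is living and takes 1/50.
Liv is living and takes 3/25.
Ylva is living and takes 3/25.
Sindre predeceased; the 3/25 allotted to Sindre's branch passes to Sindre's issue by representation.
Solveig is the sole taker at this level and receives the full 3/25.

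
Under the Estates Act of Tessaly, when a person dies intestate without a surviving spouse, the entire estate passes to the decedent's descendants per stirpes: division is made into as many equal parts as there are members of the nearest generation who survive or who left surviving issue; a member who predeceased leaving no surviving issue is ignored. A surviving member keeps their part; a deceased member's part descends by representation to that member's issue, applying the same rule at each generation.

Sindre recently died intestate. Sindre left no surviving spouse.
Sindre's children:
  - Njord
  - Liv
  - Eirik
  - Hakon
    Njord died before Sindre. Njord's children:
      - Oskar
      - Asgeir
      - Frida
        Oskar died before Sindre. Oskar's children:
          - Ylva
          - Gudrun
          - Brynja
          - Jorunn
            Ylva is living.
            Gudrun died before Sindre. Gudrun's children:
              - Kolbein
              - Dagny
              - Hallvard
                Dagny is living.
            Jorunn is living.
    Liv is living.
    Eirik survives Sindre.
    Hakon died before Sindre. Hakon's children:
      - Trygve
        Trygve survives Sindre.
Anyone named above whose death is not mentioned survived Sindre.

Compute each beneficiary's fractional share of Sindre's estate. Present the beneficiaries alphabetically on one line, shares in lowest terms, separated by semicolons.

There is no surviving spouse, so the entire estate passes to Sindre's descendants per stirpes.
The estate is divided into 4 equal shares of 1/4 among Njord, Liv, Eirik, Hakon.
Njord predeceased; the 1/4 allotted to Njord's branch passes to Njord's issue by representation.
The 1/4 is divided into 3 equal shares of 1/12 among Oskar, Asgeir, Frida.
Oskar predeceased; the 1/12 allotted to Oskar's branch passes to Oskar's issue by representation.
The 1/12 is divided into 4 equal shares of 1/48 among Ylva, Gudrun, Brynja, Jorunn.
Ylva is living and takes 1/48.
Gudrun predeceased; the 1/48 allotted to Gudrun's branch passes to Gudrun's issue by representation.
The 1/48 is divided into 3 equal shares of 1/144 among Kolbein, Dagny, Hallvard.
Kolbein is living and takes 1/144.
Dagny is living and takes 1/144.
Hallvard is living and takes 1/144.
Brynja is living and takes 1/48.
Jorunn is living and takes 1/48.
Asgeir is living and takes 1/12.
Frida is living and takes 1/12.
Liv is living and takes 1/4.
Eirik is living and takes 1/4.
Hakon predeceased; the 1/4 allotted to Hakon's branch passes to Hakon's issue by representation.
Trygve is the sole taker at this level and receives the full 1/4.

Asgeir 1/12; Brynja 1/48; Dagny 1/144; Eirik 1/4; Frida 1/12; Hallvard 1/144; Jorunn 1/48; Kolbein 1/144; Liv 1/4; Trygve 1/4; Ylva 1/48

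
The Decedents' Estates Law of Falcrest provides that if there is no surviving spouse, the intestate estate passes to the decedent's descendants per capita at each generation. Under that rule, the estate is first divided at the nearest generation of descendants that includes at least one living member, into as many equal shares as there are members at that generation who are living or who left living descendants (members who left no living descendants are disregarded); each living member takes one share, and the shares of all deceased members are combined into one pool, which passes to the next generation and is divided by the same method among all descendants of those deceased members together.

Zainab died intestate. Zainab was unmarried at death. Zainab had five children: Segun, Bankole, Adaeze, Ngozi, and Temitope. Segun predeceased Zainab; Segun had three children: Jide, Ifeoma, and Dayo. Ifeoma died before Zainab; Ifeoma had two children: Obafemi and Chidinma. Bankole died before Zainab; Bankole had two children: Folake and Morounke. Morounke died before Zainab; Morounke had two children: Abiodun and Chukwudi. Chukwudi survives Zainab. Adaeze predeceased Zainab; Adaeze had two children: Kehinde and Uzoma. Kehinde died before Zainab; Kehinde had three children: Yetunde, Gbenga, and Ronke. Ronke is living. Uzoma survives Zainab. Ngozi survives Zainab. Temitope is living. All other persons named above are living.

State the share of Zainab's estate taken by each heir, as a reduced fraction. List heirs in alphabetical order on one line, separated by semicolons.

Abiodun 9/245; Chidinma 9/245; Chukwudi 9/245; Dayo 3/35; Folake 3/35; Gbenga 9/245; Jide 3/35; Ngozi 1/5; Obafemi 9/245; Ronke 9/245; Temitope 1/5; Uzoma 3/35; Yetunde 9/245

There is no surviving spouse, so the entire estate passes to Zainab's descendants per capita at each generation.
At generation 1 (Segun, Bankole, Adaeze, Ngozi, Temitope) there are 5 shares of (1)/5 = 1/5 each.
Living: Ngozi and Temitope — each takes 1/5.
Deceased: Segun, Bankole, and Adaeze. Their combined 3/5 is pooled and carried to generation 2.
At generation 2 (Jide, Ifeoma, Dayo, Folake, Morounke, Kehinde, Uzoma) there are 7 shares of (3/5)/7 = 3/35 each.
Living: Jide, Dayo, Folake, and Uzoma — each takes 3/35.
Deceased: Ifeoma, Morounke, and Kehinde. Their combined 9/35 is pooled and carried to generation 3.
At generation 3 (Obafemi, Chidinma, Abiodun, Chukwudi, Yetunde, Gbenga, Ronke) there are 7 shares of (9/35)/7 = 9/245 each.
Living: Obafemi, Chidinma, Abiodun, Chukwudi, Yetunde, Gbenga, and Ronke — each takes 9/245.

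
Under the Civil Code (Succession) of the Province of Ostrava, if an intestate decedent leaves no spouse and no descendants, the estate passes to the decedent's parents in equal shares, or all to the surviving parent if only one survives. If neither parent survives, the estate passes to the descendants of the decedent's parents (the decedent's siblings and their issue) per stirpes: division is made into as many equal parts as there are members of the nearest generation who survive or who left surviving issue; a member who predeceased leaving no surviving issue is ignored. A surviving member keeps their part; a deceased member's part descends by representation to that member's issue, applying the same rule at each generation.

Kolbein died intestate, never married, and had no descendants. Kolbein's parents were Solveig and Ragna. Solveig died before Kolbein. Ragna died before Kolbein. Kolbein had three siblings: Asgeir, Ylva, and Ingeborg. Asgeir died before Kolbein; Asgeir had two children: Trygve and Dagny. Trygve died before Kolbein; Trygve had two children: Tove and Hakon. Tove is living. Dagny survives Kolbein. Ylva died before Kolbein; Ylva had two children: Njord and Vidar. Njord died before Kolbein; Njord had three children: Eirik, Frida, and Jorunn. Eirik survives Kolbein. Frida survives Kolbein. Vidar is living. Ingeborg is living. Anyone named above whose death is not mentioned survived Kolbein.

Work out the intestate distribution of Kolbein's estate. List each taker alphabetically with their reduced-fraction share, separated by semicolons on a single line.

Neither parent survives and there are no descendants, so the estate passes to Kolbein's siblings and their issue per stirpes.
The estate is divided into 3 equal shares of 1/3 among Asgeir, Ylva, Ingeborg.
Asgeir predeceased; the 1/3 allotted to Asgeir's branch passes to Asgeir's issue by representation.
The 1/3 is divided into 2 equal shares of 1/6 among Trygve, Dagny.
Trygve predeceased; the 1/6 allotted to Trygve's branch passes to Trygve's issue by representation.
The 1/6 is divided into 2 equal shares of 1/12 among Tove, Hakon.
Tove is living and takes 1/12.
Hakon is living and takes 1/12.
Dagny is living and takes 1/6.
Ylva predeceased; the 1/3 allotted to Ylva's branch passes to Ylva's issue by representation.
The 1/3 is divided into 2 equal shares of 1/6 among Njord, Vidar.
Njord predeceased; the 1/6 allotted to Njord's branch passes to Njord's issue by representation.
The 1/6 is divided into 3 equal shares of 1/18 among Eirik, Frida, Jorunn.
Eirik is living and takes 1/18.
Frida is living and takes 1/18.
Jorunn is living and takes 1/18.
Vidar is living and takes 1/6.
Ingeborg is living and takes 1/3.

Dagny 1/6; Eirik 1/18; Frida 1/18; Hakon 1/12; Ingeborg 1/3; Jorunn 1/18; Tove 1/12; Vidar 1/6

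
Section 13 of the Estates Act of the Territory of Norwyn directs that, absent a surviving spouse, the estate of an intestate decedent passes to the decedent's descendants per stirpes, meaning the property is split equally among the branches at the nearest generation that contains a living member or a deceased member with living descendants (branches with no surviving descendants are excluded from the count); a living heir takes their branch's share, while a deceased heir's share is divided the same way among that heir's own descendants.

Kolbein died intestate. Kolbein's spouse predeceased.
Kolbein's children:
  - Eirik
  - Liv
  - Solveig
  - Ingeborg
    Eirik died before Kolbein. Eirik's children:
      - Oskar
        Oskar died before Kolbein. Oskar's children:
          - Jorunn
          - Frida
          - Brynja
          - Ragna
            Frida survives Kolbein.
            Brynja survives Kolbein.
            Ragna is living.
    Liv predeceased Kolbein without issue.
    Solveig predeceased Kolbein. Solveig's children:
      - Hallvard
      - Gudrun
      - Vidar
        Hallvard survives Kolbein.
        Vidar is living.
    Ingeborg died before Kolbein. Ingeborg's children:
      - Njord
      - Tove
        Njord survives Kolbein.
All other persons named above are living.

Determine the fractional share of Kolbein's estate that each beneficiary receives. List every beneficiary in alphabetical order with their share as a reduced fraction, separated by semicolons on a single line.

Brynja 1/12; Frida 1/12; Gudrun 1/9; Hallvard 1/9; Jorunn 1/12; Njord 1/6; Ragna 1/12; Tove 1/6; Vidar 1/9

There is no surviving spouse, so the entire estate passes to Kolbein's descendants per stirpes.
Liv left no surviving issue, so that branch lapses and is disregarded.
The estate is divided into 3 equal shares of 1/3 among Eirik, Solveig, Ingeborg.
Eirik predeceased; the 1/3 allotted to Eirik's branch passes to Eirik's issue by representation.
Oskar's line is the sole branch at this level, so the full 1/3 passes to Oskar's issue by representation.
The 1/3 is divided into 4 equal shares of 1/12 among Jorunn, Frida, Brynja, Ragna.
Jorunn is living and takes 1/12.
Frida is living and takes 1/12.
Brynja is living and takes 1/12.
Ragna is living and takes 1/12.
Solveig predeceased; the 1/3 allotted to Solveig's branch passes to Solveig's issue by representation.
The 1/3 is divided into 3 equal shares of 1/9 among Hallvard, Gudrun, Vidar.
Hallvard is living and takes 1/9.
Gudrun is living and takes 1/9.
Vidar is living and takes 1/9.
Ingeborg predeceased; the 1/3 allotted to Ingeborg's branch passes to Ingeborg's issue by representation.
The 1/3 is divided into 2 equal shares of 1/6 among Njord, Tove.
Njord is living and takes 1/6.
Tove is living and takes 1/6.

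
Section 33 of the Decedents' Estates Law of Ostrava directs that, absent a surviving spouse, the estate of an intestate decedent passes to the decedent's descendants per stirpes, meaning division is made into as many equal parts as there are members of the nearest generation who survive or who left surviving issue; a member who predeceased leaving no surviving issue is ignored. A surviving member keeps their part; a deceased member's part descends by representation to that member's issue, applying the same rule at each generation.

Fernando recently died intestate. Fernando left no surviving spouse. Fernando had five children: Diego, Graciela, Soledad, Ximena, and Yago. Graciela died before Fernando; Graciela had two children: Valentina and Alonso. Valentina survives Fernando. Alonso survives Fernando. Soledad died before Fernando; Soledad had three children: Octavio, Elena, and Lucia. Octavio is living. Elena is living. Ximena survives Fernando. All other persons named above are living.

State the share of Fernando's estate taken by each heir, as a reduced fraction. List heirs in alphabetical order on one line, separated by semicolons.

There is no surviving spouse, so the entire estate passes to Fernando's descendants per stirpes.
The estate is divided into 5 equal shares of 1/5 among Diego, Graciela, Soledad, Ximena, Yago.
Diego is living and takes 1/5.
Graciela predeceased; the 1/5 allotted to Graciela's branch passes to Graciela's issue by representation.
The 1/5 is divided into 2 equal shares of 1/10 among Valentina, Alonso.
Valentina is living and takes 1/10.
Alonso is living and takes 1/10.
Soledad predeceased; the 1/5 allotted to Soledad's branch passes to Soledad's issue by representation.
The 1/5 is divided into 3 equal shares of 1/15 among Octavio, Elena, Lucia.
Octavio is living and takes 1/15.
Elena is living and takes 1/15.
Lucia is living and takes 1/15.
Ximena is living and takes 1/5.
Yago is living and takes 1/5.

Alonso 1/10; Diego 1/5; Elena 1/15; Lucia 1/15; Octavio 1/15; Valentina 1/10; Ximena 1/5; Yago 1/5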